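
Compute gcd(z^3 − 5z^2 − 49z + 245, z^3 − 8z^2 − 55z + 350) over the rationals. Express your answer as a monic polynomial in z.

By polynomial division,
  z^3 − 5z^2 − 49z + 245 = (z^3 − 8z^2 − 55z + 350) + (3z^2 + 6z − 105)
  z^3 − 8z^2 − 55z + 350 = ((1/3)z − 10/3)(3z^2 + 6z − 105) + (0)
Last nonzero remainder: 3z^2 + 6z − 105. Dividing through by 3 gives the monic gcd z^2 + 2z − 35.

z^2 + 2z − 35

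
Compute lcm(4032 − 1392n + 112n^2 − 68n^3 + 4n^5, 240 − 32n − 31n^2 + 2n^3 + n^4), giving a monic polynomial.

By polynomial division,
  4n^5 − 68n^3 + 112n^2 − 1392n + 4032 = (4n − 8)(n^4 + 2n^3 − 31n^2 − 32n + 240) + (72n^3 − 8n^2 − 2608n + 5952)
  n^4 + 2n^3 − 31n^2 − 32n + 240 = ((1/72)n + 19/648)(72n^3 − 8n^2 − 2608n + 5952) + ((442/81)n^2 − (3094/81)n + 1768/27)
  72n^3 − 8n^2 − 2608n + 5952 = ((2916/221)n + 20088/221)((442/81)n^2 − (3094/81)n + 1768/27) + (0)
Last nonzero remainder: (442/81)n^2 − (3094/81)n + 1768/27. Dividing through by 442/81 gives the monic gcd n^2 − 7n + 12.
Then lcm(f, g) = f·g / gcd(f, g); expanding and making the result monic gives the answer.

20160 + 2112n − 1564n^2 − 436n^3 − 125n^4 + 3n^5 + 9n^6 + n^7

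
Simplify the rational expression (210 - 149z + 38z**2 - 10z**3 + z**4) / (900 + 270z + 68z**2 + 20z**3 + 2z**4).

(14 - 9z + z**2)/(60 + 22z + 2z**2)

Apply the Euclidean algorithm:
  z**4 - 10z**3 + 38z**2 - 149z + 210 = (1/2)(2z**4 + 20z**3 + 68z**2 + 270z + 900) + (-20z**3 + 4z**2 - 284z - 240)
  2z**4 + 20z**3 + 68z**2 + 270z + 900 = (-(1/10)z - 51/50)(-20z**3 + 4z**2 - 284z - 240) + ((1092/25)z**2 - (1092/25)z + 3276/5)
  -20z**3 + 4z**2 - 284z - 240 = (-(125/273)z - 100/273)((1092/25)z**2 - (1092/25)z + 3276/5) + (0)
Last nonzero remainder: (1092/25)z**2 - (1092/25)z + 3276/5. Dividing through by 1092/25 gives the monic gcd z**2 - z + 15.
Cancel z**2 - z + 15 from numerator and denominator to get the reduced form.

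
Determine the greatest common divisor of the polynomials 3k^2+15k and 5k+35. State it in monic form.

Apply the Euclidean algorithm:
  3k^2+15k = ((3/5)k−6/5)(5k+35) + (42)
  5k+35 = ((5/42)k+5/6)(42) + (0)
The last nonzero remainder is the constant 42, so the polynomials are coprime and gcd = 1.

1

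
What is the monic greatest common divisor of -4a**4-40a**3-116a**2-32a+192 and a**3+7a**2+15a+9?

a+3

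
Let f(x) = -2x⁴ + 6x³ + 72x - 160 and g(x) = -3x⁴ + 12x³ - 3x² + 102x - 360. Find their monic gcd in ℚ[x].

x³ - x² - 2x - 40

Apply the Euclidean algorithm:
  -2x⁴ + 6x³ + 72x - 160 = (2/3)(-3x⁴ + 12x³ - 3x² + 102x - 360) + (-2x³ + 2x² + 4x + 80)
  -3x⁴ + 12x³ - 3x² + 102x - 360 = ((3/2)x - 9/2)(-2x³ + 2x² + 4x + 80) + (0)
Last nonzero remainder: -2x³ + 2x² + 4x + 80. Dividing through by -2 gives the monic gcd x³ - x² - 2x - 40.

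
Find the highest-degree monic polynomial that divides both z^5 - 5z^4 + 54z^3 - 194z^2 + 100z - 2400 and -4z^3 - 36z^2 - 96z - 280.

z^2 + 2z + 10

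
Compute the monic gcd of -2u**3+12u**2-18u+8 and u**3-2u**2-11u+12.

u**2-5u+4

Euclidean algorithm in ℚ[u]:
  -2u**3+12u**2-18u+8 = (-2)(u**3-2u**2-11u+12) + (8u**2-40u+32)
  u**3-2u**2-11u+12 = ((1/8)u+3/8)(8u**2-40u+32) + (0)
Last nonzero remainder: 8u**2-40u+32. Dividing through by 8 gives the monic gcd u**2-5u+4.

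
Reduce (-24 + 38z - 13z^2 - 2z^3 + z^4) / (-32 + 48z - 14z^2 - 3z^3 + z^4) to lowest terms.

(-3 + z)/(-4 + z)

Apply the Euclidean algorithm:
  z^4 - 2z^3 - 13z^2 + 38z - 24 = (z^4 - 3z^3 - 14z^2 + 48z - 32) + (z^3 + z^2 - 10z + 8)
  z^4 - 3z^3 - 14z^2 + 48z - 32 = (z - 4)(z^3 + z^2 - 10z + 8) + (0)
The last nonzero remainder z^3 + z^2 - 10z + 8 is already monic.
Cancel z^3 + z^2 - 10z + 8 from numerator and denominator to get the reduced form.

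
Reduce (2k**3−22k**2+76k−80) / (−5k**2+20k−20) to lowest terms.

Apply the Euclidean algorithm:
  2k**3−22k**2+76k−80 = (−(2/5)k+14/5)(−5k**2+20k−20) + (12k−24)
  −5k**2+20k−20 = (−(5/12)k+5/6)(12k−24) + (0)
Last nonzero remainder: 12k−24. Dividing through by 12 gives the monic gcd k−2.
Cancel k−2 from numerator and denominator to get the reduced form.

(−2k**2+18k−40)/(5k−10)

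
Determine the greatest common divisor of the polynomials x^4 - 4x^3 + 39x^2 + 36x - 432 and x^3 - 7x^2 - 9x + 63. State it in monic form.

x^2 - 9

Apply the Euclidean algorithm:
  x^4 - 4x^3 + 39x^2 + 36x - 432 = (x + 3)(x^3 - 7x^2 - 9x + 63) + (69x^2 - 621)
  x^3 - 7x^2 - 9x + 63 = ((1/69)x - 7/69)(69x^2 - 621) + (0)
Last nonzero remainder: 69x^2 - 621. Dividing through by 69 gives the monic gcd x^2 - 9.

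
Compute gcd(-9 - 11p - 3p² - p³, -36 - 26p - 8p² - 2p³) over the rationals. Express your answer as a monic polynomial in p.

9 + 2p + p²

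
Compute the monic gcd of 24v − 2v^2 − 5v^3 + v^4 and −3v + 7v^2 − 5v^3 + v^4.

−3v + v^2

Euclidean algorithm in ℚ[v]:
  v^4 − 5v^3 − 2v^2 + 24v = (v^4 − 5v^3 + 7v^2 − 3v) + (−9v^2 + 27v)
  v^4 − 5v^3 + 7v^2 − 3v = (−(1/9)v^2 + (2/9)v − 1/9)(−9v^2 + 27v) + (0)
Last nonzero remainder: −9v^2 + 27v. Dividing through by −9 gives the monic gcd v^2 − 3v.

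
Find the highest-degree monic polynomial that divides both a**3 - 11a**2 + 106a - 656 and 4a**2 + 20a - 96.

1

Euclidean algorithm in ℚ[a]:
  a**3 - 11a**2 + 106a - 656 = ((1/4)a - 4)(4a**2 + 20a - 96) + (210a - 1040)
  4a**2 + 20a - 96 = ((2/105)a + 418/2205)(210a - 1040) + (44608/441)
  210a - 1040 = ((46305/22304)a - 28665/2788)(44608/441) + (0)
The last nonzero remainder is the constant 44608/441, so the polynomials are coprime and gcd = 1.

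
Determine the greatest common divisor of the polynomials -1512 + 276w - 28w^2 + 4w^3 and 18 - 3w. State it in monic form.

By polynomial division,
  4w^3 - 28w^2 + 276w - 1512 = (-(4/3)w^2 + (4/3)w - 84)(-3w + 18) + (0)
Last nonzero remainder: -3w + 18. Dividing through by -3 gives the monic gcd w - 6.

-6 + w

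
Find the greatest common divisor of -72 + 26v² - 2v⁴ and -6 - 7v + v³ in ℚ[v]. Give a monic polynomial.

-6 - v + v²

Euclidean algorithm in ℚ[v]:
  -2v⁴ + 26v² - 72 = (-2v)(v³ - 7v - 6) + (12v² - 12v - 72)
  v³ - 7v - 6 = ((1/12)v + 1/12)(12v² - 12v - 72) + (0)
Last nonzero remainder: 12v² - 12v - 72. Dividing through by 12 gives the monic gcd v² - v - 6.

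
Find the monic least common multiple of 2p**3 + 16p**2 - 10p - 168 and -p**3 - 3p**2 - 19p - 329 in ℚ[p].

p**5 + 4p**4 + 10p**3 + 312p**2 + 101p - 3948

Repeated division with remainder:
  2p**3 + 16p**2 - 10p - 168 = (-2)(-p**3 - 3p**2 - 19p - 329) + (10p**2 - 48p - 826)
  -p**3 - 3p**2 - 19p - 329 = (-(1/10)p - 39/50)(10p**2 - 48p - 826) + (-(3476/25)p - 24332/25)
  10p**2 - 48p - 826 = (-(125/1738)p + 1475/1738)(-(3476/25)p - 24332/25) + (0)
Last nonzero remainder: -(3476/25)p - 24332/25. Dividing through by -3476/25 gives the monic gcd p + 7.
Then lcm(f, g) = f·g / gcd(f, g); expanding and making the result monic gives the answer.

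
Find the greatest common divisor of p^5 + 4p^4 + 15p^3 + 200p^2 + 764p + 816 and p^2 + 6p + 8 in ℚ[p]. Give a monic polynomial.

p^2 + 6p + 8

Repeated division with remainder:
  p^5 + 4p^4 + 15p^3 + 200p^2 + 764p + 816 = (p^3 − 2p^2 + 19p + 102)(p^2 + 6p + 8) + (0)
The last nonzero remainder p^2 + 6p + 8 is already monic.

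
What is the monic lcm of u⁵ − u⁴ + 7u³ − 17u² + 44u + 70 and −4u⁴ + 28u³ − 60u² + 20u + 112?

u⁶ − 5u⁵ + 11u⁴ − 45u³ + 112u² − 106u − 280

By polynomial division,
  u⁵ − u⁴ + 7u³ − 17u² + 44u + 70 = (−(1/4)u − 3/2)(−4u⁴ + 28u³ − 60u² + 20u + 112) + (34u³ − 102u² + 102u + 238)
  −4u⁴ + 28u³ − 60u² + 20u + 112 = (−(2/17)u + 8/17)(34u³ − 102u² + 102u + 238) + (0)
Last nonzero remainder: 34u³ − 102u² + 102u + 238. Dividing through by 34 gives the monic gcd u³ − 3u² + 3u + 7.
Then lcm(f, g) = f·g / gcd(f, g); expanding and making the result monic gives the answer.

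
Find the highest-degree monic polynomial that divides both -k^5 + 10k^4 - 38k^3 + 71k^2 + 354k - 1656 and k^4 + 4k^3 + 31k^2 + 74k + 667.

k^2 - 3k + 23

Euclidean algorithm in ℚ[k]:
  -k^5 + 10k^4 - 38k^3 + 71k^2 + 354k - 1656 = (-k + 14)(k^4 + 4k^3 + 31k^2 + 74k + 667) + (-63k^3 - 289k^2 - 15k - 10994)
  k^4 + 4k^3 + 31k^2 + 74k + 667 = (-(1/63)k + 37/3969)(-63k^3 - 289k^2 - 15k - 10994) + ((132787/3969)k^2 - (132787/1323)k + 3054101/3969)
  -63k^3 - 289k^2 - 15k - 10994 = (-(250047/132787)k - 1897182/132787)((132787/3969)k^2 - (132787/1323)k + 3054101/3969) + (0)
Last nonzero remainder: (132787/3969)k^2 - (132787/1323)k + 3054101/3969. Dividing through by 132787/3969 gives the monic gcd k^2 - 3k + 23.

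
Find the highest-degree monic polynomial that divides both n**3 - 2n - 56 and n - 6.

Repeated division with remainder:
  n**3 - 2n - 56 = (n**2 + 6n + 34)(n - 6) + (148)
  n - 6 = ((1/148)n - 3/74)(148) + (0)
The last nonzero remainder is the constant 148, so the polynomials are coprime and gcd = 1.

1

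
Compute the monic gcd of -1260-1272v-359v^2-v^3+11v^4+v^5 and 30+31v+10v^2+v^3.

Euclidean algorithm in ℚ[v]:
  v^5+11v^4-v^3-359v^2-1272v-1260 = (v^2+v-42)(v^3+10v^2+31v+30) + (0)
The last nonzero remainder v^3+10v^2+31v+30 is already monic.

30+31v+10v^2+v^3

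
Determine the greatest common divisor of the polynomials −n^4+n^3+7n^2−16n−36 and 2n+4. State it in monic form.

n+2

By polynomial division,
  −n^4+n^3+7n^2−16n−36 = (−(1/2)n^3+(3/2)n^2+(1/2)n−9)(2n+4) + (0)
Last nonzero remainder: 2n+4. Dividing through by 2 gives the monic gcd n+2.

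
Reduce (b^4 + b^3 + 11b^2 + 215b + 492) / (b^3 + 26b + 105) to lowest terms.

Apply the Euclidean algorithm:
  b^4 + b^3 + 11b^2 + 215b + 492 = (b + 1)(b^3 + 26b + 105) + (−15b^2 + 84b + 387)
  b^3 + 26b + 105 = (−(1/15)b − 28/75)(−15b^2 + 84b + 387) + ((2079/25)b + 6237/25)
  −15b^2 + 84b + 387 = (−(125/693)b + 1075/693)((2079/25)b + 6237/25) + (0)
Last nonzero remainder: (2079/25)b + 6237/25. Dividing through by 2079/25 gives the monic gcd b + 3.
Cancel b + 3 from numerator and denominator to get the reduced form.

(b^3 − 2b^2 + 17b + 164)/(b^2 − 3b + 35)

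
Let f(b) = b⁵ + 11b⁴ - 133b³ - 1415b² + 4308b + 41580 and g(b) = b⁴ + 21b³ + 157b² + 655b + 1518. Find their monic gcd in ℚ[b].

Repeated division with remainder:
  b⁵ + 11b⁴ - 133b³ - 1415b² + 4308b + 41580 = (b - 10)(b⁴ + 21b³ + 157b² + 655b + 1518) + (-80b³ - 500b² + 9340b + 56760)
  b⁴ + 21b³ + 157b² + 655b + 1518 = (-(1/80)b - 59/320)(-80b³ - 500b² + 9340b + 56760) + ((2905/16)b² + (49385/16)b + 95865/8)
  -80b³ - 500b² + 9340b + 56760 = (-(256/581)b + 2752/581)((2905/16)b² + (49385/16)b + 95865/8) + (0)
Last nonzero remainder: (2905/16)b² + (49385/16)b + 95865/8. Dividing through by 2905/16 gives the monic gcd b² + 17b + 66.

b² + 17b + 66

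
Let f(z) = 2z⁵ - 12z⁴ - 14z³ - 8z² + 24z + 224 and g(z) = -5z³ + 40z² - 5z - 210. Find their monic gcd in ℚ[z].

By polynomial division,
  2z⁵ - 12z⁴ - 14z³ - 8z² + 24z + 224 = (-(2/5)z² - (4/5)z - 16/5)(-5z³ + 40z² - 5z - 210) + (32z² - 160z - 448)
  -5z³ + 40z² - 5z - 210 = (-(5/32)z + 15/32)(32z² - 160z - 448) + (0)
Last nonzero remainder: 32z² - 160z - 448. Dividing through by 32 gives the monic gcd z² - 5z - 14.

z² - 5z - 14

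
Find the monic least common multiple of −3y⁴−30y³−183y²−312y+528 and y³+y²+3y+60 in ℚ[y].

Apply the Euclidean algorithm:
  −3y⁴−30y³−183y²−312y+528 = (−3y−27)(y³+y²+3y+60) + (−147y²−51y+2148)
  y³+y²+3y+60 = (−(1/147)y−32/7203)(−147y²−51y+2148) + ((41743/2401)y+166972/2401)
  −147y²−51y+2148 = (−(352947/41743)y+1289337/41743)((41743/2401)y+166972/2401) + (0)
Last nonzero remainder: (41743/2401)y+166972/2401. Dividing through by 41743/2401 gives the monic gcd y+4.
Then lcm(f, g) = f·g / gcd(f, g); expanding and making the result monic gives the answer.

y⁶+7y⁵+46y⁴+71y³+427y²+2088y−2640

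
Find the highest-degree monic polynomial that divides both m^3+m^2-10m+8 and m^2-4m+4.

m-2

Euclidean algorithm in ℚ[m]:
  m^3+m^2-10m+8 = (m+5)(m^2-4m+4) + (6m-12)
  m^2-4m+4 = ((1/6)m-1/3)(6m-12) + (0)
Last nonzero remainder: 6m-12. Dividing through by 6 gives the monic gcd m-2.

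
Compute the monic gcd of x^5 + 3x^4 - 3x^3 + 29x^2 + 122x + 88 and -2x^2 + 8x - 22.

x^2 - 4x + 11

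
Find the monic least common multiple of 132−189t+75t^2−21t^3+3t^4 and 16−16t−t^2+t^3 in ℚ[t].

176−208t+37t^2−3t^3−3t^4+t^5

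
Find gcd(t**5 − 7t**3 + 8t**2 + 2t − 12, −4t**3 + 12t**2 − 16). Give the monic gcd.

t**2 − t − 2

Euclidean algorithm in ℚ[t]:
  t**5 − 7t**3 + 8t**2 + 2t − 12 = (−(1/4)t**2 − (3/4)t − 1/2)(−4t**3 + 12t**2 − 16) + (10t**2 − 10t − 20)
  −4t**3 + 12t**2 − 16 = (−(2/5)t + 4/5)(10t**2 − 10t − 20) + (0)
Last nonzero remainder: 10t**2 − 10t − 20. Dividing through by 10 gives the monic gcd t**2 − t − 2.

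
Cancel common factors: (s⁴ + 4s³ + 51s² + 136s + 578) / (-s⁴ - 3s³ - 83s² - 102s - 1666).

(-s² - 4s - 17)/(s² + 3s + 49)

By polynomial division,
  s⁴ + 4s³ + 51s² + 136s + 578 = (-1)(-s⁴ - 3s³ - 83s² - 102s - 1666) + (s³ - 32s² + 34s - 1088)
  -s⁴ - 3s³ - 83s² - 102s - 1666 = (-s - 35)(s³ - 32s² + 34s - 1088) + (-1169s² - 39746)
  s³ - 32s² + 34s - 1088 = (-(1/1169)s + 32/1169)(-1169s² - 39746) + (0)
Last nonzero remainder: -1169s² - 39746. Dividing through by -1169 gives the monic gcd s² + 34.
Cancel s² + 34 from numerator and denominator to get the reduced form.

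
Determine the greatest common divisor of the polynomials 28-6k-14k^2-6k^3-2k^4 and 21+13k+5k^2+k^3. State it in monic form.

By polynomial division,
  -2k^4-6k^3-14k^2-6k+28 = (-2k+4)(k^3+5k^2+13k+21) + (-8k^2-16k-56)
  k^3+5k^2+13k+21 = (-(1/8)k-3/8)(-8k^2-16k-56) + (0)
Last nonzero remainder: -8k^2-16k-56. Dividing through by -8 gives the monic gcd k^2+2k+7.

7+2k+k^2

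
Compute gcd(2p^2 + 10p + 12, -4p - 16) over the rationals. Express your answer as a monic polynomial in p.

1

Euclidean algorithm in ℚ[p]:
  2p^2 + 10p + 12 = (-(1/2)p - 1/2)(-4p - 16) + (4)
  -4p - 16 = (-p - 4)(4) + (0)
The last nonzero remainder is the constant 4, so the polynomials are coprime and gcd = 1.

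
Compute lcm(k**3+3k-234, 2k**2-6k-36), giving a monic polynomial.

k**4+3k**3+3k**2-225k-702

Euclidean algorithm in ℚ[k]:
  k**3+3k-234 = ((1/2)k+3/2)(2k**2-6k-36) + (30k-180)
  2k**2-6k-36 = ((1/15)k+1/5)(30k-180) + (0)
Last nonzero remainder: 30k-180. Dividing through by 30 gives the monic gcd k-6.
Then lcm(f, g) = f·g / gcd(f, g); expanding and making the result monic gives the answer.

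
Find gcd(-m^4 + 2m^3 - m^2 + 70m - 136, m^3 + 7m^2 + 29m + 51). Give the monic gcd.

m^2 + 4m + 17

By polynomial division,
  -m^4 + 2m^3 - m^2 + 70m - 136 = (-m + 9)(m^3 + 7m^2 + 29m + 51) + (-35m^2 - 140m - 595)
  m^3 + 7m^2 + 29m + 51 = (-(1/35)m - 3/35)(-35m^2 - 140m - 595) + (0)
Last nonzero remainder: -35m^2 - 140m - 595. Dividing through by -35 gives the monic gcd m^2 + 4m + 17.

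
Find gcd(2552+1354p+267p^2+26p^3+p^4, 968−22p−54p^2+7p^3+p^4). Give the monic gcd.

44+15p+p^2

By polynomial division,
  p^4+26p^3+267p^2+1354p+2552 = (p^4+7p^3−54p^2−22p+968) + (19p^3+321p^2+1376p+1584)
  p^4+7p^3−54p^2−22p+968 = ((1/19)p−188/361)(19p^3+321p^2+1376p+1584) + ((14710/361)p^2+(220650/361)p+647240/361)
  19p^3+321p^2+1376p+1584 = ((6859/14710)p+6498/7355)((14710/361)p^2+(220650/361)p+647240/361) + (0)
Last nonzero remainder: (14710/361)p^2+(220650/361)p+647240/361. Dividing through by 14710/361 gives the monic gcd p^2+15p+44.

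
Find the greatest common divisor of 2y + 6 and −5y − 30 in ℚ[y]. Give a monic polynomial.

1

By polynomial division,
  2y + 6 = (−2/5)(−5y − 30) + (−6)
  −5y − 30 = ((5/6)y + 5)(−6) + (0)
The last nonzero remainder is the constant −6, so the polynomials are coprime and gcd = 1.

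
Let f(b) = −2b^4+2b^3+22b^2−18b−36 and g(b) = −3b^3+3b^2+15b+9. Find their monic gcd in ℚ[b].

Apply the Euclidean algorithm:
  −2b^4+2b^3+22b^2−18b−36 = ((2/3)b)(−3b^3+3b^2+15b+9) + (12b^2−24b−36)
  −3b^3+3b^2+15b+9 = (−(1/4)b−1/4)(12b^2−24b−36) + (0)
Last nonzero remainder: 12b^2−24b−36. Dividing through by 12 gives the monic gcd b^2−2b−3.

b^2−2b−3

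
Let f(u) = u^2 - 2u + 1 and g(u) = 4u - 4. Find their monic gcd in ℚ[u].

Repeated division with remainder:
  u^2 - 2u + 1 = ((1/4)u - 1/4)(4u - 4) + (0)
Last nonzero remainder: 4u - 4. Dividing through by 4 gives the monic gcd u - 1.

u - 1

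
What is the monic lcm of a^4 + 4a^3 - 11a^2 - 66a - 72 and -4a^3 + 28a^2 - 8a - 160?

a^5 - a^4 - 31a^3 - 11a^2 + 258a + 360

Repeated division with remainder:
  a^4 + 4a^3 - 11a^2 - 66a - 72 = (-(1/4)a - 11/4)(-4a^3 + 28a^2 - 8a - 160) + (64a^2 - 128a - 512)
  -4a^3 + 28a^2 - 8a - 160 = (-(1/16)a + 5/16)(64a^2 - 128a - 512) + (0)
Last nonzero remainder: 64a^2 - 128a - 512. Dividing through by 64 gives the monic gcd a^2 - 2a - 8.
Then lcm(f, g) = f·g / gcd(f, g); expanding and making the result monic gives the answer.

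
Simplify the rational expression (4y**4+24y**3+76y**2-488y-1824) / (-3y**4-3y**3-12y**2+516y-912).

(-4y-12)/(3y-6)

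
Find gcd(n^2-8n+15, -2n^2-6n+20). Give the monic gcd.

By polynomial division,
  n^2-8n+15 = (-1/2)(-2n^2-6n+20) + (-11n+25)
  -2n^2-6n+20 = ((2/11)n+116/121)(-11n+25) + (-480/121)
  -11n+25 = ((1331/480)n-605/96)(-480/121) + (0)
The last nonzero remainder is the constant -480/121, so the polynomials are coprime and gcd = 1.

1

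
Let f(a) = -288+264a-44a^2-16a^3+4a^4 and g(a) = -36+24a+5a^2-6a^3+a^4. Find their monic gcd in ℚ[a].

-18+21a-8a^2+a^3

Euclidean algorithm in ℚ[a]:
  4a^4-16a^3-44a^2+264a-288 = (4)(a^4-6a^3+5a^2+24a-36) + (8a^3-64a^2+168a-144)
  a^4-6a^3+5a^2+24a-36 = ((1/8)a+1/4)(8a^3-64a^2+168a-144) + (0)
Last nonzero remainder: 8a^3-64a^2+168a-144. Dividing through by 8 gives the monic gcd a^3-8a^2+21a-18.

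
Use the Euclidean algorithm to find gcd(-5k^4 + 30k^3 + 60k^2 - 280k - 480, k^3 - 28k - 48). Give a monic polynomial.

k^2 - 4k - 12

Repeated division with remainder:
  -5k^4 + 30k^3 + 60k^2 - 280k - 480 = (-5k + 30)(k^3 - 28k - 48) + (-80k^2 + 320k + 960)
  k^3 - 28k - 48 = (-(1/80)k - 1/20)(-80k^2 + 320k + 960) + (0)
Last nonzero remainder: -80k^2 + 320k + 960. Dividing through by -80 gives the monic gcd k^2 - 4k - 12.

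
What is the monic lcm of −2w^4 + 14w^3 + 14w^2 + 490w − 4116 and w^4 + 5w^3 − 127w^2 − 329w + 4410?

Repeated division with remainder:
  −2w^4 + 14w^3 + 14w^2 + 490w − 4116 = (−2)(w^4 + 5w^3 − 127w^2 − 329w + 4410) + (24w^3 − 240w^2 − 168w + 4704)
  w^4 + 5w^3 − 127w^2 − 329w + 4410 = ((1/24)w + 5/8)(24w^3 − 240w^2 − 168w + 4704) + (30w^2 − 420w + 1470)
  24w^3 − 240w^2 − 168w + 4704 = ((4/5)w + 16/5)(30w^2 − 420w + 1470) + (0)
Last nonzero remainder: 30w^2 − 420w + 1470. Dividing through by 30 gives the monic gcd w^2 − 14w + 49.
Then lcm(f, g) = f·g / gcd(f, g); expanding and making the result monic gives the answer.

w^6 + 12w^5 − 50w^4 − 1008w^3 − 3227w^2 + 17052w + 185220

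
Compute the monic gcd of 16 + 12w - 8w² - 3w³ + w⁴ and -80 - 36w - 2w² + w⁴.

-8 - 2w + w²

By polynomial division,
  w⁴ - 3w³ - 8w² + 12w + 16 = (w⁴ - 2w² - 36w - 80) + (-3w³ - 6w² + 48w + 96)
  w⁴ - 2w² - 36w - 80 = (-(1/3)w + 2/3)(-3w³ - 6w² + 48w + 96) + (18w² - 36w - 144)
  -3w³ - 6w² + 48w + 96 = (-(1/6)w - 2/3)(18w² - 36w - 144) + (0)
Last nonzero remainder: 18w² - 36w - 144. Dividing through by 18 gives the monic gcd w² - 2w - 8.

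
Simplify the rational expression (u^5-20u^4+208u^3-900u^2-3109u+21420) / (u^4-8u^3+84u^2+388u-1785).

(u^3-10u^2-11u+180)/(u^2+2u-15)

Euclidean algorithm in ℚ[u]:
  u^5-20u^4+208u^3-900u^2-3109u+21420 = (u-12)(u^4-8u^3+84u^2+388u-1785) + (28u^3-280u^2+3332u)
  u^4-8u^3+84u^2+388u-1785 = ((1/28)u+1/14)(28u^3-280u^2+3332u) + (-15u^2+150u-1785)
  28u^3-280u^2+3332u = (-(28/15)u)(-15u^2+150u-1785) + (0)
Last nonzero remainder: -15u^2+150u-1785. Dividing through by -15 gives the monic gcd u^2-10u+119.
Cancel u^2-10u+119 from numerator and denominator to get the reduced form.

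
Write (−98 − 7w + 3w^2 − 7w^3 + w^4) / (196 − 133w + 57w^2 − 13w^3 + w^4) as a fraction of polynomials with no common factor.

(2 + w)/(−4 + w)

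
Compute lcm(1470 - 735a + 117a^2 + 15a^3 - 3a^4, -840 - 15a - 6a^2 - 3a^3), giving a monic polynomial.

Euclidean algorithm in ℚ[a]:
  -3a^4 + 15a^3 + 117a^2 - 735a + 1470 = (a - 7)(-3a^3 - 6a^2 - 15a - 840) + (90a^2 - 4410)
  -3a^3 - 6a^2 - 15a - 840 = (-(1/30)a - 1/15)(90a^2 - 4410) + (-162a - 1134)
  90a^2 - 4410 = (-(5/9)a + 35/9)(-162a - 1134) + (0)
Last nonzero remainder: -162a - 1134. Dividing through by -162 gives the monic gcd a + 7.
Then lcm(f, g) = f·g / gcd(f, g); expanding and making the result monic gives the answer.

-19600 + 12250a - 3275a^2 + 240a^3 + 26a^4 - 10a^5 + a^6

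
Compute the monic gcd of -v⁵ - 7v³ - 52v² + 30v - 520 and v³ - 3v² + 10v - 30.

Euclidean algorithm in ℚ[v]:
  -v⁵ - 7v³ - 52v² + 30v - 520 = (-v² - 3v - 6)(v³ - 3v² + 10v - 30) + (-70v² - 700)
  v³ - 3v² + 10v - 30 = (-(1/70)v + 3/70)(-70v² - 700) + (0)
Last nonzero remainder: -70v² - 700. Dividing through by -70 gives the monic gcd v² + 10.

v² + 10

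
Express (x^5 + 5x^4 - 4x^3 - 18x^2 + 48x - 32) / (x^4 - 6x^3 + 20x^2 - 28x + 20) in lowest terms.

(x^3 + 7x^2 + 8x - 16)/(x^2 - 4x + 10)

Repeated division with remainder:
  x^5 + 5x^4 - 4x^3 - 18x^2 + 48x - 32 = (x + 11)(x^4 - 6x^3 + 20x^2 - 28x + 20) + (42x^3 - 210x^2 + 336x - 252)
  x^4 - 6x^3 + 20x^2 - 28x + 20 = ((1/42)x - 1/42)(42x^3 - 210x^2 + 336x - 252) + (7x^2 - 14x + 14)
  42x^3 - 210x^2 + 336x - 252 = (6x - 18)(7x^2 - 14x + 14) + (0)
Last nonzero remainder: 7x^2 - 14x + 14. Dividing through by 7 gives the monic gcd x^2 - 2x + 2.
Cancel x^2 - 2x + 2 from numerator and denominator to get the reduced form.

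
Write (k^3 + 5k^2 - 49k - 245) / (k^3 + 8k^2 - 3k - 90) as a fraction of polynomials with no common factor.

By polynomial division,
  k^3 + 5k^2 - 49k - 245 = (k^3 + 8k^2 - 3k - 90) + (-3k^2 - 46k - 155)
  k^3 + 8k^2 - 3k - 90 = (-(1/3)k + 22/9)(-3k^2 - 46k - 155) + ((520/9)k + 2600/9)
  -3k^2 - 46k - 155 = (-(27/520)k - 279/520)((520/9)k + 2600/9) + (0)
Last nonzero remainder: (520/9)k + 2600/9. Dividing through by 520/9 gives the monic gcd k + 5.
Cancel k + 5 from numerator and denominator to get the reduced form.

(k^2 - 49)/(k^2 + 3k - 18)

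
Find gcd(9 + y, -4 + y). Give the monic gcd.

By polynomial division,
  y + 9 = (y - 4) + (13)
  y - 4 = ((1/13)y - 4/13)(13) + (0)
The last nonzero remainder is the constant 13, so the polynomials are coprime and gcd = 1.

1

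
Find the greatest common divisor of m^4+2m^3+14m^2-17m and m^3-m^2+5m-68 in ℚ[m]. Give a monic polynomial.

Apply the Euclidean algorithm:
  m^4+2m^3+14m^2-17m = (m+3)(m^3-m^2+5m-68) + (12m^2+36m+204)
  m^3-m^2+5m-68 = ((1/12)m-1/3)(12m^2+36m+204) + (0)
Last nonzero remainder: 12m^2+36m+204. Dividing through by 12 gives the monic gcd m^2+3m+17.

m^2+3m+17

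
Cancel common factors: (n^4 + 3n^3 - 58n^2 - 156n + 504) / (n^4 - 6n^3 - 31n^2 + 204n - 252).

Apply the Euclidean algorithm:
  n^4 + 3n^3 - 58n^2 - 156n + 504 = (n^4 - 6n^3 - 31n^2 + 204n - 252) + (9n^3 - 27n^2 - 360n + 756)
  n^4 - 6n^3 - 31n^2 + 204n - 252 = ((1/9)n - 1/3)(9n^3 - 27n^2 - 360n + 756) + (0)
Last nonzero remainder: 9n^3 - 27n^2 - 360n + 756. Dividing through by 9 gives the monic gcd n^3 - 3n^2 - 40n + 84.
Cancel n^3 - 3n^2 - 40n + 84 from numerator and denominator to get the reduced form.

(n + 6)/(n - 3)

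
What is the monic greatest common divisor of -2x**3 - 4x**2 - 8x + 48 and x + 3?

1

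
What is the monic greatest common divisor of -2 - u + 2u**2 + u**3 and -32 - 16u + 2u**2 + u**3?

Euclidean algorithm in ℚ[u]:
  u**3 + 2u**2 - u - 2 = (u**3 + 2u**2 - 16u - 32) + (15u + 30)
  u**3 + 2u**2 - 16u - 32 = ((1/15)u**2 - 16/15)(15u + 30) + (0)
Last nonzero remainder: 15u + 30. Dividing through by 15 gives the monic gcd u + 2.

2 + u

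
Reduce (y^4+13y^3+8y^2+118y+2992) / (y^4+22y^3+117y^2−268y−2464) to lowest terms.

(y^2−6y+34)/(y^2+3y−28)

Euclidean algorithm in ℚ[y]:
  y^4+13y^3+8y^2+118y+2992 = (y^4+22y^3+117y^2−268y−2464) + (−9y^3−109y^2+386y+5456)
  y^4+22y^3+117y^2−268y−2464 = (−(1/9)y−89/81)(−9y^3−109y^2+386y+5456) + ((3250/81)y^2+(61750/81)y+286000/81)
  −9y^3−109y^2+386y+5456 = (−(729/3250)y+2511/1625)((3250/81)y^2+(61750/81)y+286000/81) + (0)
Last nonzero remainder: (3250/81)y^2+(61750/81)y+286000/81. Dividing through by 3250/81 gives the monic gcd y^2+19y+88.
Cancel y^2+19y+88 from numerator and denominator to get the reduced form.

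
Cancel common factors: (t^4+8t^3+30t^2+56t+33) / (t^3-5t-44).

By polynomial division,
  t^4+8t^3+30t^2+56t+33 = (t+8)(t^3-5t-44) + (35t^2+140t+385)
  t^3-5t-44 = ((1/35)t-4/35)(35t^2+140t+385) + (0)
Last nonzero remainder: 35t^2+140t+385. Dividing through by 35 gives the monic gcd t^2+4t+11.
Cancel t^2+4t+11 from numerator and denominator to get the reduced form.

(t^2+4t+3)/(t-4)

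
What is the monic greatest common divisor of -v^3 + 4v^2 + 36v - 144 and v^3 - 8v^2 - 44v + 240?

v^2 + 2v - 24

By polynomial division,
  -v^3 + 4v^2 + 36v - 144 = (-1)(v^3 - 8v^2 - 44v + 240) + (-4v^2 - 8v + 96)
  v^3 - 8v^2 - 44v + 240 = (-(1/4)v + 5/2)(-4v^2 - 8v + 96) + (0)
Last nonzero remainder: -4v^2 - 8v + 96. Dividing through by -4 gives the monic gcd v^2 + 2v - 24.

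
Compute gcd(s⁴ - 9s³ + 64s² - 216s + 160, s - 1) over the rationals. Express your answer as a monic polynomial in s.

s - 1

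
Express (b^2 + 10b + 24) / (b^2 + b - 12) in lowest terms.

Apply the Euclidean algorithm:
  b^2 + 10b + 24 = (b^2 + b - 12) + (9b + 36)
  b^2 + b - 12 = ((1/9)b - 1/3)(9b + 36) + (0)
Last nonzero remainder: 9b + 36. Dividing through by 9 gives the monic gcd b + 4.
Cancel b + 4 from numerator and denominator to get the reduced form.

(b + 6)/(b - 3)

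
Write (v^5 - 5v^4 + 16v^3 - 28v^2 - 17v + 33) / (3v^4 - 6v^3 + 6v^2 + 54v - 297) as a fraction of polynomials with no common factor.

Euclidean algorithm in ℚ[v]:
  v^5 - 5v^4 + 16v^3 - 28v^2 - 17v + 33 = ((1/3)v - 1)(3v^4 - 6v^3 + 6v^2 + 54v - 297) + (8v^3 - 40v^2 + 136v - 264)
  3v^4 - 6v^3 + 6v^2 + 54v - 297 = ((3/8)v + 9/8)(8v^3 - 40v^2 + 136v - 264) + (0)
Last nonzero remainder: 8v^3 - 40v^2 + 136v - 264. Dividing through by 8 gives the monic gcd v^3 - 5v^2 + 17v - 33.
Cancel v^3 - 5v^2 + 17v - 33 from numerator and denominator to get the reduced form.

(v^2 - 1)/(3v + 9)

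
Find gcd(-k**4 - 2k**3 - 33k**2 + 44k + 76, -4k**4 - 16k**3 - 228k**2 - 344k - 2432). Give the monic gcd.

k**2 + 3k + 38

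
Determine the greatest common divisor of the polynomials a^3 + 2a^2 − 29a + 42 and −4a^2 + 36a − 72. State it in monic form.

a − 3

Euclidean algorithm in ℚ[a]:
  a^3 + 2a^2 − 29a + 42 = (−(1/4)a − 11/4)(−4a^2 + 36a − 72) + (52a − 156)
  −4a^2 + 36a − 72 = (−(1/13)a + 6/13)(52a − 156) + (0)
Last nonzero remainder: 52a − 156. Dividing through by 52 gives the monic gcd a − 3.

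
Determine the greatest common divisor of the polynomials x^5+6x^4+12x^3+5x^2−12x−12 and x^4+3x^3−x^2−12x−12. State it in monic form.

x^3+5x^2+9x+6

Apply the Euclidean algorithm:
  x^5+6x^4+12x^3+5x^2−12x−12 = (x+3)(x^4+3x^3−x^2−12x−12) + (4x^3+20x^2+36x+24)
  x^4+3x^3−x^2−12x−12 = ((1/4)x−1/2)(4x^3+20x^2+36x+24) + (0)
Last nonzero remainder: 4x^3+20x^2+36x+24. Dividing through by 4 gives the monic gcd x^3+5x^2+9x+6.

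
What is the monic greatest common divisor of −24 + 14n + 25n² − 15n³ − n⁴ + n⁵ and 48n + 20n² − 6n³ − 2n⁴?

Apply the Euclidean algorithm:
  n⁵ − n⁴ − 15n³ + 25n² + 14n − 24 = (−(1/2)n + 2)(−2n⁴ − 6n³ + 20n² + 48n) + (7n³ + 9n² − 82n − 24)
  −2n⁴ − 6n³ + 20n² + 48n = (−(2/7)n − 24/49)(7n³ + 9n² − 82n − 24) + ((48/49)n² + (48/49)n − 576/49)
  7n³ + 9n² − 82n − 24 = ((343/48)n + 49/24)((48/49)n² + (48/49)n − 576/49) + (0)
Last nonzero remainder: (48/49)n² + (48/49)n − 576/49. Dividing through by 48/49 gives the monic gcd n² + n − 12.

−12 + n + n²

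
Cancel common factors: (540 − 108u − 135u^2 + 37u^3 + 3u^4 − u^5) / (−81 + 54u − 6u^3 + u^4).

Apply the Euclidean algorithm:
  −u^5 + 3u^4 + 37u^3 − 135u^2 − 108u + 540 = (−u − 3)(u^4 − 6u^3 + 54u − 81) + (19u^3 − 81u^2 − 27u + 297)
  u^4 − 6u^3 + 54u − 81 = ((1/19)u − 33/361)(19u^3 − 81u^2 − 27u + 297) + (−(2160/361)u^2 + (12960/361)u − 19440/361)
  19u^3 − 81u^2 − 27u + 297 = (−(6859/2160)u − 3971/720)(−(2160/361)u^2 + (12960/361)u − 19440/361) + (0)
Last nonzero remainder: −(2160/361)u^2 + (12960/361)u − 19440/361. Dividing through by −2160/361 gives the monic gcd u^2 − 6u + 9.
Cancel u^2 − 6u + 9 from numerator and denominator to get the reduced form.

(60 + 28u − 3u^2 − u^3)/(−9 + u^2)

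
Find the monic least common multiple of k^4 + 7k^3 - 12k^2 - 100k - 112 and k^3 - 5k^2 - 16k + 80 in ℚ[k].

k^6 + 6k^5 - 39k^4 - 228k^3 + 228k^2 + 2112k + 2240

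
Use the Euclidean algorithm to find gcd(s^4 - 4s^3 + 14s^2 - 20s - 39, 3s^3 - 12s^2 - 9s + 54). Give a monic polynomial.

Repeated division with remainder:
  s^4 - 4s^3 + 14s^2 - 20s - 39 = ((1/3)s)(3s^3 - 12s^2 - 9s + 54) + (17s^2 - 38s - 39)
  3s^3 - 12s^2 - 9s + 54 = ((3/17)s - 90/289)(17s^2 - 38s - 39) + (-(4032/289)s + 12096/289)
  17s^2 - 38s - 39 = (-(4913/4032)s - 3757/4032)(-(4032/289)s + 12096/289) + (0)
Last nonzero remainder: -(4032/289)s + 12096/289. Dividing through by -4032/289 gives the monic gcd s - 3.

s - 3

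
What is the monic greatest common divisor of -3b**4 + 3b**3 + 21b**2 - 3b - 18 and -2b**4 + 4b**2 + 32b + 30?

b**2 - 2b - 3

By polynomial division,
  -3b**4 + 3b**3 + 21b**2 - 3b - 18 = (3/2)(-2b**4 + 4b**2 + 32b + 30) + (3b**3 + 15b**2 - 51b - 63)
  -2b**4 + 4b**2 + 32b + 30 = (-(2/3)b + 10/3)(3b**3 + 15b**2 - 51b - 63) + (-80b**2 + 160b + 240)
  3b**3 + 15b**2 - 51b - 63 = (-(3/80)b - 21/80)(-80b**2 + 160b + 240) + (0)
Last nonzero remainder: -80b**2 + 160b + 240. Dividing through by -80 gives the monic gcd b**2 - 2b - 3.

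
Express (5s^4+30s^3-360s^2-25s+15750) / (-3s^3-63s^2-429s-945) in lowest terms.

(-5s^3+5s^2+325s-2250)/(3s^2+42s+135)

Euclidean algorithm in ℚ[s]:
  5s^4+30s^3-360s^2-25s+15750 = (-(5/3)s+25)(-3s^3-63s^2-429s-945) + (500s^2+9125s+39375)
  -3s^3-63s^2-429s-945 = (-(3/500)s-33/2000)(500s^2+9125s+39375) + (-(675/16)s-4725/16)
  500s^2+9125s+39375 = (-(320/27)s-400/3)(-(675/16)s-4725/16) + (0)
Last nonzero remainder: -(675/16)s-4725/16. Dividing through by -675/16 gives the monic gcd s+7.
Cancel s+7 from numerator and denominator to get the reduced form.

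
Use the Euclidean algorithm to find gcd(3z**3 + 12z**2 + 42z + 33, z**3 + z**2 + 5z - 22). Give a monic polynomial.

z**2 + 3z + 11

Apply the Euclidean algorithm:
  3z**3 + 12z**2 + 42z + 33 = (3)(z**3 + z**2 + 5z - 22) + (9z**2 + 27z + 99)
  z**3 + z**2 + 5z - 22 = ((1/9)z - 2/9)(9z**2 + 27z + 99) + (0)
Last nonzero remainder: 9z**2 + 27z + 99. Dividing through by 9 gives the monic gcd z**2 + 3z + 11.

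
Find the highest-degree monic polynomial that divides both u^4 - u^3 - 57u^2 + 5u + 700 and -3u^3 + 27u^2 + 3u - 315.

Repeated division with remainder:
  u^4 - u^3 - 57u^2 + 5u + 700 = (-(1/3)u - 8/3)(-3u^3 + 27u^2 + 3u - 315) + (16u^2 - 92u - 140)
  -3u^3 + 27u^2 + 3u - 315 = (-(3/16)u + 39/64)(16u^2 - 92u - 140) + ((525/16)u - 3675/16)
  16u^2 - 92u - 140 = ((256/525)u + 64/105)((525/16)u - 3675/16) + (0)
Last nonzero remainder: (525/16)u - 3675/16. Dividing through by 525/16 gives the monic gcd u - 7.

u - 7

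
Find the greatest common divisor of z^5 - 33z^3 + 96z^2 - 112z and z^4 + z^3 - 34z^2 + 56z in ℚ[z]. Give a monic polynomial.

z^3 + 3z^2 - 28z

By polynomial division,
  z^5 - 33z^3 + 96z^2 - 112z = (z - 1)(z^4 + z^3 - 34z^2 + 56z) + (2z^3 + 6z^2 - 56z)
  z^4 + z^3 - 34z^2 + 56z = ((1/2)z - 1)(2z^3 + 6z^2 - 56z) + (0)
Last nonzero remainder: 2z^3 + 6z^2 - 56z. Dividing through by 2 gives the monic gcd z^3 + 3z^2 - 28z.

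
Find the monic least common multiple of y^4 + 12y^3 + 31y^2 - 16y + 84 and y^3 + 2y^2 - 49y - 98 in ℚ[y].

Euclidean algorithm in ℚ[y]:
  y^4 + 12y^3 + 31y^2 - 16y + 84 = (y + 10)(y^3 + 2y^2 - 49y - 98) + (60y^2 + 572y + 1064)
  y^3 + 2y^2 - 49y - 98 = ((1/60)y - 113/900)(60y^2 + 572y + 1064) + ((1144/225)y + 8008/225)
  60y^2 + 572y + 1064 = ((3375/286)y + 4275/143)((1144/225)y + 8008/225) + (0)
Last nonzero remainder: (1144/225)y + 8008/225. Dividing through by 1144/225 gives the monic gcd y + 7.
Then lcm(f, g) = f·g / gcd(f, g); expanding and making the result monic gives the answer.

y^6 + 7y^5 - 43y^4 - 339y^3 - 270y^2 - 196y - 1176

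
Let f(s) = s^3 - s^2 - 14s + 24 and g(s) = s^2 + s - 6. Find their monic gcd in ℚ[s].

s - 2

Euclidean algorithm in ℚ[s]:
  s^3 - s^2 - 14s + 24 = (s - 2)(s^2 + s - 6) + (-6s + 12)
  s^2 + s - 6 = (-(1/6)s - 1/2)(-6s + 12) + (0)
Last nonzero remainder: -6s + 12. Dividing through by -6 gives the monic gcd s - 2.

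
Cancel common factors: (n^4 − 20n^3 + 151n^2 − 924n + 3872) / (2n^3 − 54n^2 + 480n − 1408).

(n^2 − n + 44)/(2n − 16)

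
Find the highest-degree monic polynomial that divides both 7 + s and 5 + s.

1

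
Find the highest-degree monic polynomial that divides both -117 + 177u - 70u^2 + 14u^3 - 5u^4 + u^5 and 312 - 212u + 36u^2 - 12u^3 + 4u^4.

-39 + 7u - u^2 + u^3

Apply the Euclidean algorithm:
  u^5 - 5u^4 + 14u^3 - 70u^2 + 177u - 117 = ((1/4)u - 1/2)(4u^4 - 12u^3 + 36u^2 - 212u + 312) + (-u^3 + u^2 - 7u + 39)
  4u^4 - 12u^3 + 36u^2 - 212u + 312 = (-4u + 8)(-u^3 + u^2 - 7u + 39) + (0)
Last nonzero remainder: -u^3 + u^2 - 7u + 39. Dividing through by -1 gives the monic gcd u^3 - u^2 + 7u - 39.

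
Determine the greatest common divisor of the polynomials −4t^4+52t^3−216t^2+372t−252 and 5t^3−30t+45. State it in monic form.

Apply the Euclidean algorithm:
  −4t^4+52t^3−216t^2+372t−252 = (−(4/5)t+52/5)(5t^3−30t+45) + (−240t^2+720t−720)
  5t^3−30t+45 = (−(1/48)t−1/16)(−240t^2+720t−720) + (0)
Last nonzero remainder: −240t^2+720t−720. Dividing through by −240 gives the monic gcd t^2−3t+3.

t^2−3t+3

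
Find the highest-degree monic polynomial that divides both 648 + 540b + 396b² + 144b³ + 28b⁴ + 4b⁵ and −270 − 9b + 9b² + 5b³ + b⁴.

18 + 3b + b²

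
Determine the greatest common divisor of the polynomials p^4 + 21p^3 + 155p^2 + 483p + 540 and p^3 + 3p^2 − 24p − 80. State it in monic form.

p + 4

By polynomial division,
  p^4 + 21p^3 + 155p^2 + 483p + 540 = (p + 18)(p^3 + 3p^2 − 24p − 80) + (125p^2 + 995p + 1980)
  p^3 + 3p^2 − 24p − 80 = ((1/125)p − 124/3125)(125p^2 + 995p + 1980) + (−(224/625)p − 896/625)
  125p^2 + 995p + 1980 = (−(78125/224)p − 309375/224)(−(224/625)p − 896/625) + (0)
Last nonzero remainder: −(224/625)p − 896/625. Dividing through by −224/625 gives the monic gcd p + 4.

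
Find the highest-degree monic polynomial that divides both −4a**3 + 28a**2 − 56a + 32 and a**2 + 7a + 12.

1

Euclidean algorithm in ℚ[a]:
  −4a**3 + 28a**2 − 56a + 32 = (−4a + 56)(a**2 + 7a + 12) + (−400a − 640)
  a**2 + 7a + 12 = (−(1/400)a − 27/2000)(−400a − 640) + (84/25)
  −400a − 640 = (−(2500/21)a − 4000/21)(84/25) + (0)
The last nonzero remainder is the constant 84/25, so the polynomials are coprime and gcd = 1.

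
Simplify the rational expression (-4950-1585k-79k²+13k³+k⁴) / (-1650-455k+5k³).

Euclidean algorithm in ℚ[k]:
  k⁴+13k³-79k²-1585k-4950 = ((1/5)k+13/5)(5k³-455k-1650) + (12k²-72k-660)
  5k³-455k-1650 = ((5/12)k+5/2)(12k²-72k-660) + (0)
Last nonzero remainder: 12k²-72k-660. Dividing through by 12 gives the monic gcd k²-6k-55.
Cancel k²-6k-55 from numerator and denominator to get the reduced form.

(90+19k+k²)/(30+5k)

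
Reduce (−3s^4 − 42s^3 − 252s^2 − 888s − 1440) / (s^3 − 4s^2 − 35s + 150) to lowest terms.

(−3s^3 − 24s^2 − 108s − 240)/(s^2 − 10s + 25)

Euclidean algorithm in ℚ[s]:
  −3s^4 − 42s^3 − 252s^2 − 888s − 1440 = (−3s − 54)(s^3 − 4s^2 − 35s + 150) + (−573s^2 − 2328s + 6660)
  s^3 − 4s^2 − 35s + 150 = (−(1/573)s + 1540/109443)(−573s^2 − 2328s + 6660) + ((342225/36481)s + 2053350/36481)
  −573s^2 − 2328s + 6660 = (−(6967871/114075)s + 2699594/22815)((342225/36481)s + 2053350/36481) + (0)
Last nonzero remainder: (342225/36481)s + 2053350/36481. Dividing through by 342225/36481 gives the monic gcd s + 6.
Cancel s + 6 from numerator and denominator to get the reduced form.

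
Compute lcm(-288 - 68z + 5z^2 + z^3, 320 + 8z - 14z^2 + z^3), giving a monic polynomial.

Euclidean algorithm in ℚ[z]:
  z^3 + 5z^2 - 68z - 288 = (z^3 - 14z^2 + 8z + 320) + (19z^2 - 76z - 608)
  z^3 - 14z^2 + 8z + 320 = ((1/19)z - 10/19)(19z^2 - 76z - 608) + (0)
Last nonzero remainder: 19z^2 - 76z - 608. Dividing through by 19 gives the monic gcd z^2 - 4z - 32.
Then lcm(f, g) = f·g / gcd(f, g); expanding and making the result monic gives the answer.

2880 + 392z - 118z^2 - 5z^3 + z^4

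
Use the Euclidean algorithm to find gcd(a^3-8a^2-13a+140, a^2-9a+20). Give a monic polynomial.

a-5

Euclidean algorithm in ℚ[a]:
  a^3-8a^2-13a+140 = (a+1)(a^2-9a+20) + (-24a+120)
  a^2-9a+20 = (-(1/24)a+1/6)(-24a+120) + (0)
Last nonzero remainder: -24a+120. Dividing through by -24 gives the monic gcd a-5.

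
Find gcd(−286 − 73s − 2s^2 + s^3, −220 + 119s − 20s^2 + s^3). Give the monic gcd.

−11 + s

Euclidean algorithm in ℚ[s]:
  s^3 − 2s^2 − 73s − 286 = (s^3 − 20s^2 + 119s − 220) + (18s^2 − 192s − 66)
  s^3 − 20s^2 + 119s − 220 = ((1/18)s − 14/27)(18s^2 − 192s − 66) + ((208/9)s − 2288/9)
  18s^2 − 192s − 66 = ((81/104)s + 27/104)((208/9)s − 2288/9) + (0)
Last nonzero remainder: (208/9)s − 2288/9. Dividing through by 208/9 gives the monic gcd s − 11.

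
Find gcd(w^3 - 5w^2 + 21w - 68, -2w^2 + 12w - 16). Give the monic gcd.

By polynomial division,
  w^3 - 5w^2 + 21w - 68 = (-(1/2)w - 1/2)(-2w^2 + 12w - 16) + (19w - 76)
  -2w^2 + 12w - 16 = (-(2/19)w + 4/19)(19w - 76) + (0)
Last nonzero remainder: 19w - 76. Dividing through by 19 gives the monic gcd w - 4.

w - 4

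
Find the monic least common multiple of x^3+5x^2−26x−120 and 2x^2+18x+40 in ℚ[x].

x^4+10x^3−x^2−250x−600

By polynomial division,
  x^3+5x^2−26x−120 = ((1/2)x−2)(2x^2+18x+40) + (−10x−40)
  2x^2+18x+40 = (−(1/5)x−1)(−10x−40) + (0)
Last nonzero remainder: −10x−40. Dividing through by −10 gives the monic gcd x+4.
Then lcm(f, g) = f·g / gcd(f, g); expanding and making the result monic gives the answer.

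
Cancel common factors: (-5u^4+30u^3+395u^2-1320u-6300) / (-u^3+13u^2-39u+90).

(5u^3+20u^2-195u-630)/(u^2-3u+9)

Apply the Euclidean algorithm:
  -5u^4+30u^3+395u^2-1320u-6300 = (5u+35)(-u^3+13u^2-39u+90) + (135u^2-405u-9450)
  -u^3+13u^2-39u+90 = (-(1/135)u+2/27)(135u^2-405u-9450) + (-79u+790)
  135u^2-405u-9450 = (-(135/79)u-945/79)(-79u+790) + (0)
Last nonzero remainder: -79u+790. Dividing through by -79 gives the monic gcd u-10.
Cancel u-10 from numerator and denominator to get the reduced form.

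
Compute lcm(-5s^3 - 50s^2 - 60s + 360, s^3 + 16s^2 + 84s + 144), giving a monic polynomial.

s^4 + 14s^3 + 52s^2 - 24s - 288

By polynomial division,
  -5s^3 - 50s^2 - 60s + 360 = (-5)(s^3 + 16s^2 + 84s + 144) + (30s^2 + 360s + 1080)
  s^3 + 16s^2 + 84s + 144 = ((1/30)s + 2/15)(30s^2 + 360s + 1080) + (0)
Last nonzero remainder: 30s^2 + 360s + 1080. Dividing through by 30 gives the monic gcd s^2 + 12s + 36.
Then lcm(f, g) = f·g / gcd(f, g); expanding and making the result monic gives the answer.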